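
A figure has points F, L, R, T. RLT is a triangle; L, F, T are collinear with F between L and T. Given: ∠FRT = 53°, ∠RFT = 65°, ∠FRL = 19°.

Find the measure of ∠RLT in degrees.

∠RLT = 46°

1. ∠LFR = 115°  [linear pair at F on LT]
2. ∠FLR = 46°  [△RLF]
3. ∠RLT = 46°  [F on ray LT]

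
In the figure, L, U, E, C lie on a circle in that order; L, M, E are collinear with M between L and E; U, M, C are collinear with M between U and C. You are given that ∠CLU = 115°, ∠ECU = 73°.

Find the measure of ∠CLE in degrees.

∠CLE = 42°

1. ∠CEU = 65°  [cyclic LUEC, opposite ∠L+∠E]
2. ∠CUE = 42°  [△UEC]
3. ∠CLE = 42°  [same arc EC]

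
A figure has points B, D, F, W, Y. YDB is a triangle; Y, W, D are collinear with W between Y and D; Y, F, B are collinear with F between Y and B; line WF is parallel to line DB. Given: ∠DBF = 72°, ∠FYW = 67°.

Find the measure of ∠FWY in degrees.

1. ∠DBY = 72°  [F on ray BY]
2. ∠BYD = 67°  [W on YD, F on YB]
3. ∠BDY = 41°  [△YDB]
4. ∠FWY = 41°  [WF∥DB, corresponding at W]

∠FWY = 41°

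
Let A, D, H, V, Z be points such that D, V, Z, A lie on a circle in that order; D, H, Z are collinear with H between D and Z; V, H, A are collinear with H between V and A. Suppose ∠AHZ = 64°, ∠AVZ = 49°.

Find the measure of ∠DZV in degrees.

1. ∠DHV = 64°  [vertical angles at H]
2. ∠VHZ = 116°  [linear pair at H on DZ]
3. ∠DZV = 15°  [△VHZ]

∠DZV = 15°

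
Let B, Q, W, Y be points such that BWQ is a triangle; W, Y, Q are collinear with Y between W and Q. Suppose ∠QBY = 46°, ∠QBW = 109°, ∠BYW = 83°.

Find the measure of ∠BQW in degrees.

1. ∠BYQ = 97°  [linear pair at Y on WQ]
2. ∠BQY = 37°  [△BYQ]
3. ∠BQW = 37°  [Y on ray QW]

∠BQW = 37°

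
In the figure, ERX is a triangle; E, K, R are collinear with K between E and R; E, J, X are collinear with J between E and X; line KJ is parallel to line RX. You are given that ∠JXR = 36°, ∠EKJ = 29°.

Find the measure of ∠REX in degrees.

∠REX = 115°

1. ∠EXR = 36°  [J on ray XE]
2. ∠ERX = 29°  [KJ∥RX, corresponding at K]
3. ∠REX = 115°  [△ERX]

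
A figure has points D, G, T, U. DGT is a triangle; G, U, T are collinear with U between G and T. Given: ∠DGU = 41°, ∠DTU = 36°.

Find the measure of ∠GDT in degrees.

1. ∠DGT = 41°  [U on ray GT]
2. ∠DTG = 36°  [U on ray TG]
3. ∠GDT = 103°  [△DGT]

∠GDT = 103°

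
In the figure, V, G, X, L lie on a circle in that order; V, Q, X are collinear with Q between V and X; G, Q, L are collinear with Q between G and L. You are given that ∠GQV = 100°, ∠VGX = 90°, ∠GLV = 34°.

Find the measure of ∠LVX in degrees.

1. ∠LQX = 100°  [vertical angles at Q]
2. ∠LQV = 80°  [linear pair at Q on VX]
3. ∠LVX = 66°  [△VQL]

∠LVX = 66°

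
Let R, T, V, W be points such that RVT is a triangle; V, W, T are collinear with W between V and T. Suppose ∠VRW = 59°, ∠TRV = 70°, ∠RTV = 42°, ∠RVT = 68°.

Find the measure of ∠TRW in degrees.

∠TRW = 11°

1. ∠RTW = 42°  [W on ray TV]
2. ∠RVW = 68°  [W on ray VT]
3. ∠RWV = 53°  [△RVW]
4. ∠RWT = 127°  [linear pair at W on VT]
5. ∠TRW = 11°  [△RWT]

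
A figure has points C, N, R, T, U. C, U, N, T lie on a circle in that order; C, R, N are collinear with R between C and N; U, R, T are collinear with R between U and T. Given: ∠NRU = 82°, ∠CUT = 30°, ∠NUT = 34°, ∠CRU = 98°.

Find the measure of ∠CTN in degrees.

∠CTN = 116°

1. ∠CNT = 30°  [same arc CT]
2. ∠NCT = 34°  [same arc NT]
3. ∠CTN = 116°  [△CNT]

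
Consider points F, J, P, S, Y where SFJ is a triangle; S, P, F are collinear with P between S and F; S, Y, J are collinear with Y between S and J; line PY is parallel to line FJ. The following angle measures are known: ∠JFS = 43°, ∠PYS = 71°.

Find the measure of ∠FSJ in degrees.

1. ∠SPY = 43°  [PY∥FJ, corresponding at P]
2. ∠PSY = 66°  [△SPY]
3. ∠FSJ = 66°  [P on SF, Y on SJ]

∠FSJ = 66°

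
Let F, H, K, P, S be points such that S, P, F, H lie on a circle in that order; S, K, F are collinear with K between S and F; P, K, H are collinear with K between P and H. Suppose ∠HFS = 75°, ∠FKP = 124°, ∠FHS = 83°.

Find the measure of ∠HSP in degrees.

∠HSP = 71°

1. ∠HPS = 75°  [same arc SH]
2. ∠FSH = 22°  [△SFH]
3. ∠HKS = 124°  [vertical angles at K]
4. ∠PHS = 34°  [△SKH]
5. ∠HSP = 71°  [△SPH]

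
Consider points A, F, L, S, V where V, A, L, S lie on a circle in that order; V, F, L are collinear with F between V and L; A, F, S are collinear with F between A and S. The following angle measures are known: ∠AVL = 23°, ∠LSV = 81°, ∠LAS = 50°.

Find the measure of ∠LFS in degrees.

1. ∠ASL = 23°  [same arc AL]
2. ∠LVS = 50°  [same arc LS]
3. ∠SLV = 49°  [△VLS]
4. ∠LFS = 108°  [△LFS]

∠LFS = 108°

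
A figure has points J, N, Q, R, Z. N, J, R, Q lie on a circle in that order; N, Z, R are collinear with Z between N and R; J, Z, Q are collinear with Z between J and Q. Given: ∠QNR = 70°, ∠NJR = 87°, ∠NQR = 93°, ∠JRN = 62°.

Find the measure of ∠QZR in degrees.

1. ∠NRQ = 17°  [△NRQ]
2. ∠JNR = 31°  [△NJR]
3. ∠JQR = 31°  [same arc JR]
4. ∠QZR = 132°  [△RZQ]

∠QZR = 132°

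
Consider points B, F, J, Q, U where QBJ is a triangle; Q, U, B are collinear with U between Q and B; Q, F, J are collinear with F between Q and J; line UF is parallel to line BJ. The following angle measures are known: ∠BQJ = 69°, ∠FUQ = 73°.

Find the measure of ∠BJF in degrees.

∠BJF = 38°

1. ∠FQU = 69°  [U on QB, F on QJ]
2. ∠QFU = 38°  [△QUF]
3. ∠JFU = 142°  [linear pair at F on QJ]
4. ∠BJF = 38°  [UF∥BJ, co-interior at J–F]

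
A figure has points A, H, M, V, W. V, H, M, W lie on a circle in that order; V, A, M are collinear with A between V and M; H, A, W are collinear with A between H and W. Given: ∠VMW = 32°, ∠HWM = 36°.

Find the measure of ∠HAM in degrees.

1. ∠VHW = 32°  [same arc VW]
2. ∠HVM = 36°  [same arc HM]
3. ∠HAV = 112°  [△VAH]
4. ∠HAM = 68°  [linear pair at A on VM]

∠HAM = 68°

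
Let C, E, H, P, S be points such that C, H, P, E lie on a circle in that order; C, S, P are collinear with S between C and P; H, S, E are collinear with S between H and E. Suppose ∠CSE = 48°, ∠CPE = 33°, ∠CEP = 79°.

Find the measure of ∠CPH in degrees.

∠CPH = 64°

1. ∠HSP = 48°  [vertical angles at S]
2. ∠CHE = 33°  [same arc CE]
3. ∠CHP = 101°  [cyclic CHPE, opposite ∠H+∠E]
4. ∠CSH = 132°  [linear pair at S on CP]
5. ∠HCP = 15°  [△CSH]
6. ∠CPH = 64°  [△CHP]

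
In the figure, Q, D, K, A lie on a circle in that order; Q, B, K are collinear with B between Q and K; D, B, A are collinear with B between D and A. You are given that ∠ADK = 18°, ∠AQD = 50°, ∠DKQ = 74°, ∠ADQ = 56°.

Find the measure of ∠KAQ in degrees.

∠KAQ = 106°

1. ∠AQK = 18°  [same arc KA]
2. ∠AKQ = 56°  [same arc QA]
3. ∠KAQ = 106°  [△QKA]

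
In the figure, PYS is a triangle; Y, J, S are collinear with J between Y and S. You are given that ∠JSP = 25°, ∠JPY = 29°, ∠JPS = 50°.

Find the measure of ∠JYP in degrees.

1. ∠PJS = 105°  [△PJS]
2. ∠PJY = 75°  [linear pair at J on YS]
3. ∠JYP = 76°  [△PYJ]

∠JYP = 76°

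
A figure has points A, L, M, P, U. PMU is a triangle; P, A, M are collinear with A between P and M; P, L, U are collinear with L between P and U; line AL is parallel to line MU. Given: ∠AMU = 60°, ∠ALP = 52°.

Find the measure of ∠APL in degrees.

∠APL = 68°

1. ∠PMU = 60°  [A on ray MP]
2. ∠MUP = 52°  [AL∥MU, corresponding at L]
3. ∠MPU = 68°  [△PMU]
4. ∠APL = 68°  [A on PM, L on PU]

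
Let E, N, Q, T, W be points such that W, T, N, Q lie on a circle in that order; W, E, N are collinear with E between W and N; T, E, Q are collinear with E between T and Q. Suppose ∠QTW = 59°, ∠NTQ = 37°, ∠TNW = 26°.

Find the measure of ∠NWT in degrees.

1. ∠NET = 117°  [△TEN]
2. ∠TEW = 63°  [linear pair at E on WN]
3. ∠NWT = 58°  [△WET]

∠NWT = 58°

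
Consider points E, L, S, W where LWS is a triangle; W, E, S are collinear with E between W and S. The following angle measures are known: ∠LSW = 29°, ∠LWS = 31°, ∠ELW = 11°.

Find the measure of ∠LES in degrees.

1. ∠EWL = 31°  [E on ray WS]
2. ∠LEW = 138°  [△LWE]
3. ∠LES = 42°  [linear pair at E on WS]

∠LES = 42°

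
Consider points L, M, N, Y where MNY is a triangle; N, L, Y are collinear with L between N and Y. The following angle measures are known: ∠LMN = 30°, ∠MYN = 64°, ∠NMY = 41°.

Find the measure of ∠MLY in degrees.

1. ∠MNY = 75°  [△MNY]
2. ∠LNM = 75°  [L on ray NY]
3. ∠MLN = 75°  [△MNL]
4. ∠MLY = 105°  [linear pair at L on NY]

∠MLY = 105°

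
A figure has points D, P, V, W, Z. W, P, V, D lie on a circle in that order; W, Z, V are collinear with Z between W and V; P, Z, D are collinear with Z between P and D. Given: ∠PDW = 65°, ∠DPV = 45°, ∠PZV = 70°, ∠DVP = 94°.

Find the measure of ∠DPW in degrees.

1. ∠PDV = 41°  [△PVD]
2. ∠PZW = 110°  [linear pair at Z on WV]
3. ∠PWV = 41°  [same arc PV]
4. ∠DPW = 29°  [△WZP]

∠DPW = 29°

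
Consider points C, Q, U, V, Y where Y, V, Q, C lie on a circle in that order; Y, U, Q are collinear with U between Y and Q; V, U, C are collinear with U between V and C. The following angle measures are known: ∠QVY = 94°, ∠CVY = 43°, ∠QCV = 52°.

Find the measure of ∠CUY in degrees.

1. ∠CQY = 43°  [same arc YC]
2. ∠CUQ = 85°  [△QUC]
3. ∠CUY = 95°  [linear pair at U on YQ]

∠CUY = 95°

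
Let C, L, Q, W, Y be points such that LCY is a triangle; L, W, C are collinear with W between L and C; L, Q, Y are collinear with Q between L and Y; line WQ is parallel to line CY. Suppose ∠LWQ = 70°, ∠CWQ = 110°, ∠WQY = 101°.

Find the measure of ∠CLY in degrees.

∠CLY = 31°

1. ∠LQW = 79°  [linear pair at Q on LY]
2. ∠QLW = 31°  [△LWQ]
3. ∠CLY = 31°  [W on LC, Q on LY]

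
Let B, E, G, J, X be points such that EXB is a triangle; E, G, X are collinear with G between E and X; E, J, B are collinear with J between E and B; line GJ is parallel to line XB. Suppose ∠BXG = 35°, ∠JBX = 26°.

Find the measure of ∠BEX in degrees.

1. ∠BXE = 35°  [G on ray XE]
2. ∠EBX = 26°  [J on ray BE]
3. ∠BEX = 119°  [△EXB]

∠BEX = 119°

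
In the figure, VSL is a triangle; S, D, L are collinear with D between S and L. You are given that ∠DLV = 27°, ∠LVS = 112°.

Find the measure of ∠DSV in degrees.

∠DSV = 41°

1. ∠SLV = 27°  [D on ray LS]
2. ∠LSV = 41°  [△VSL]
3. ∠DSV = 41°  [D on ray SL]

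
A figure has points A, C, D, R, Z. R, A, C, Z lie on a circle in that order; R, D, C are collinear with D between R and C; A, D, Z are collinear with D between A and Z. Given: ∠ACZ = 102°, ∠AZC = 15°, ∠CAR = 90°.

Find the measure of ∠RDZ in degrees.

1. ∠CAZ = 63°  [△ACZ]
2. ∠ARC = 15°  [same arc AC]
3. ∠ACR = 75°  [△RAC]
4. ∠CRZ = 63°  [same arc CZ]
5. ∠AZR = 75°  [same arc RA]
6. ∠RDZ = 42°  [△RDZ]

∠RDZ = 42°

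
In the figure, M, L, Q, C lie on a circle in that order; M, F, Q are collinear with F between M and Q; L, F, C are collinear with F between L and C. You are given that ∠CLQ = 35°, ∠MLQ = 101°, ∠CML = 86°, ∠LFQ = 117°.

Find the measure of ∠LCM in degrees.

∠LCM = 28°

1. ∠CMQ = 35°  [same arc QC]
2. ∠CFM = 117°  [vertical angles at F]
3. ∠LCM = 28°  [△MFC]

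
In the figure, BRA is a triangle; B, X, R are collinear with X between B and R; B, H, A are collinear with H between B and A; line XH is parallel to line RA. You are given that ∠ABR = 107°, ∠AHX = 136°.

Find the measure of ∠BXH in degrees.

1. ∠HBX = 107°  [X on BR, H on BA]
2. ∠BHX = 44°  [linear pair at H on BA]
3. ∠BXH = 29°  [△BXH]

∠BXH = 29°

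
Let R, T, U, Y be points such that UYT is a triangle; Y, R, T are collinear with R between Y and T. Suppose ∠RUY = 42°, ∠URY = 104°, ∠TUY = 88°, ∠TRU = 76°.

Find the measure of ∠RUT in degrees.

1. ∠RYU = 34°  [△UYR]
2. ∠TYU = 34°  [R on ray YT]
3. ∠UTY = 58°  [△UYT]
4. ∠RTU = 58°  [R on ray TY]
5. ∠RUT = 46°  [△URT]

∠RUT = 46°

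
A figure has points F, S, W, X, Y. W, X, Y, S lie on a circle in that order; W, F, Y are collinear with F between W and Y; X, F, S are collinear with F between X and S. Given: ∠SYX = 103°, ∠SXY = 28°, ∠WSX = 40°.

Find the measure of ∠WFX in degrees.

∠WFX = 68°

1. ∠SWX = 77°  [cyclic WXYS, opposite ∠W+∠Y]
2. ∠XSY = 49°  [△XYS]
3. ∠SXW = 63°  [△WXS]
4. ∠XWY = 49°  [same arc XY]
5. ∠WFX = 68°  [△WFX]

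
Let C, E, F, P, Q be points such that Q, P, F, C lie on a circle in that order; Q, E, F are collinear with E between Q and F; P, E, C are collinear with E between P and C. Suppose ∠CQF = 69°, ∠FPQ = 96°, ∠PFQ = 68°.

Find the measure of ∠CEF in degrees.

∠CEF = 137°

1. ∠FCQ = 84°  [cyclic QPFC, opposite ∠P+∠C]
2. ∠FQP = 16°  [△QPF]
3. ∠CFQ = 27°  [△QFC]
4. ∠FCP = 16°  [same arc PF]
5. ∠CEF = 137°  [△FEC]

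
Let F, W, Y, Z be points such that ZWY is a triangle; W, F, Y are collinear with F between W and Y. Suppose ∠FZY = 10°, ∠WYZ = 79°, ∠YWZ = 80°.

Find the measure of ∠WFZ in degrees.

1. ∠FYZ = 79°  [F on ray YW]
2. ∠YFZ = 91°  [△ZFY]
3. ∠WFZ = 89°  [linear pair at F on WY]

∠WFZ = 89°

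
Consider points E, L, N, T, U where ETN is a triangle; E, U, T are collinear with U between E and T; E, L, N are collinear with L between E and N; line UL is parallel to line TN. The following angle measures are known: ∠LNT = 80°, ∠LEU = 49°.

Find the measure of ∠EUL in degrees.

∠EUL = 51°

1. ∠ENT = 80°  [L on ray NE]
2. ∠NET = 49°  [U on ET, L on EN]
3. ∠ETN = 51°  [△ETN]
4. ∠EUL = 51°  [UL∥TN, corresponding at U]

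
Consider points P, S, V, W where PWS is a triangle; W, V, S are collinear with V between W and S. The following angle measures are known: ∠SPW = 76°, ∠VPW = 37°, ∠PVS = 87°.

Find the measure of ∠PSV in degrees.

1. ∠PVW = 93°  [linear pair at V on WS]
2. ∠PWV = 50°  [△PWV]
3. ∠PWS = 50°  [V on ray WS]
4. ∠PSW = 54°  [△PWS]
5. ∠PSV = 54°  [V on ray SW]

∠PSV = 54°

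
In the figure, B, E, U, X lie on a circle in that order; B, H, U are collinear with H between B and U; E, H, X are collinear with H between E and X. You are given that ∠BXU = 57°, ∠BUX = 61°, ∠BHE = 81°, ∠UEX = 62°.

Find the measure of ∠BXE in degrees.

1. ∠EHU = 99°  [linear pair at H on BU]
2. ∠BUE = 19°  [△EHU]
3. ∠BXE = 19°  [same arc BE]

∠BXE = 19°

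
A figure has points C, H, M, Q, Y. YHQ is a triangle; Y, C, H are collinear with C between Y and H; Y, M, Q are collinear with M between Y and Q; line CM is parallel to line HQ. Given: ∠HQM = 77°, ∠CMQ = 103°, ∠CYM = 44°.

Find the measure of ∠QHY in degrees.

∠QHY = 59°

1. ∠HQY = 77°  [M on ray QY]
2. ∠HYQ = 44°  [C on YH, M on YQ]
3. ∠QHY = 59°  [△YHQ]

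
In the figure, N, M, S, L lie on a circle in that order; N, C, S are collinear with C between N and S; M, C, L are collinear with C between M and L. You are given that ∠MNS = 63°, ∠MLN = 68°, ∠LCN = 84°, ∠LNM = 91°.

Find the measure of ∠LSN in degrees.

∠LSN = 21°

1. ∠MLS = 63°  [same arc MS]
2. ∠LCS = 96°  [linear pair at C on NS]
3. ∠LSN = 21°  [△SCL]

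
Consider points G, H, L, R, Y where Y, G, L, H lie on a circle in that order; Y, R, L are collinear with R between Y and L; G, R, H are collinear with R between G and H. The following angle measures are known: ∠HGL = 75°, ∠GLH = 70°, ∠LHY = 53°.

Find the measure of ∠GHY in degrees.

∠GHY = 18°

1. ∠GHL = 35°  [△GLH]
2. ∠LGY = 127°  [cyclic YGLH, opposite ∠G+∠H]
3. ∠GYL = 35°  [same arc GL]
4. ∠GLY = 18°  [△YGL]
5. ∠GHY = 18°  [same arc YG]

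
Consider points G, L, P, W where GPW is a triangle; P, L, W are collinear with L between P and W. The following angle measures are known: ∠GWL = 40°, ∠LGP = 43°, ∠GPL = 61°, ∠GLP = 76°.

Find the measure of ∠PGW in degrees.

∠PGW = 79°

1. ∠GWP = 40°  [L on ray WP]
2. ∠GPW = 61°  [L on ray PW]
3. ∠PGW = 79°  [△GPW]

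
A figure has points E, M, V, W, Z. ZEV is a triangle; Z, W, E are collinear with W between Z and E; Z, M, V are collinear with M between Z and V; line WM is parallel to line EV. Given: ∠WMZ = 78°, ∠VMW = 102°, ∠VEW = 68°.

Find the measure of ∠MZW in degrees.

1. ∠EVZ = 78°  [WM∥EV, corresponding at M]
2. ∠VEZ = 68°  [W on ray EZ]
3. ∠EZV = 34°  [△ZEV]
4. ∠MZW = 34°  [W on ZE, M on ZV]

∠MZW = 34°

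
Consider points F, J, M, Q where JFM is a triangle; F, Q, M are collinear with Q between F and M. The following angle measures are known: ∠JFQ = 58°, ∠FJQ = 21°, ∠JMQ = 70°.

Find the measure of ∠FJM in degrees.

1. ∠JFM = 58°  [Q on ray FM]
2. ∠FMJ = 70°  [Q on ray MF]
3. ∠FJM = 52°  [△JFM]

∠FJM = 52°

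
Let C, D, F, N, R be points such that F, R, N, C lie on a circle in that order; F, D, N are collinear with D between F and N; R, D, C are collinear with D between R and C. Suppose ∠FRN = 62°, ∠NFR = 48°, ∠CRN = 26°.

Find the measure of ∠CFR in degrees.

∠CFR = 74°

1. ∠NCR = 48°  [same arc RN]
2. ∠CNR = 106°  [△RNC]
3. ∠CFR = 74°  [cyclic FRNC, opposite ∠F+∠N]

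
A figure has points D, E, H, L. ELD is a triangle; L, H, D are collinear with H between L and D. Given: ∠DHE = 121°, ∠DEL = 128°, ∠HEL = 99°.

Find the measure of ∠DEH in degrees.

1. ∠EHL = 59°  [linear pair at H on LD]
2. ∠ELH = 22°  [△ELH]
3. ∠DLE = 22°  [H on ray LD]
4. ∠EDL = 30°  [△ELD]
5. ∠EDH = 30°  [H on ray DL]
6. ∠DEH = 29°  [△EHD]

∠DEH = 29°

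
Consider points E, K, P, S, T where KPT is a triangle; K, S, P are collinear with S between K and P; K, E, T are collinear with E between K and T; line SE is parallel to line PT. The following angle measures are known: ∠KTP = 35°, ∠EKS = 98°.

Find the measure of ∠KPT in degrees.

1. ∠KES = 35°  [SE∥PT, corresponding at E]
2. ∠ESK = 47°  [△KSE]
3. ∠KPT = 47°  [SE∥PT, corresponding at S]

∠KPT = 47°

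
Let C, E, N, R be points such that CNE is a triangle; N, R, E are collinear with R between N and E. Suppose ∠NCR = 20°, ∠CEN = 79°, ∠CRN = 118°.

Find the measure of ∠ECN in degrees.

∠ECN = 59°

1. ∠CNR = 42°  [△CNR]
2. ∠CNE = 42°  [R on ray NE]
3. ∠ECN = 59°  [△CNE]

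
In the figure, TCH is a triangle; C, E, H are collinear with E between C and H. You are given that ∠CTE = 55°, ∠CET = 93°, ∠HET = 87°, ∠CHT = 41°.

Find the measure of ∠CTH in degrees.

1. ∠ECT = 32°  [△TCE]
2. ∠HCT = 32°  [E on ray CH]
3. ∠CTH = 107°  [△TCH]

∠CTH = 107°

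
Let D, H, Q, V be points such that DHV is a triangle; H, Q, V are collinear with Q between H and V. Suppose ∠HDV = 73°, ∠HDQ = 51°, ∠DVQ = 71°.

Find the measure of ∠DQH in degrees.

∠DQH = 93°

1. ∠DVH = 71°  [Q on ray VH]
2. ∠DHV = 36°  [△DHV]
3. ∠DHQ = 36°  [Q on ray HV]
4. ∠DQH = 93°  [△DHQ]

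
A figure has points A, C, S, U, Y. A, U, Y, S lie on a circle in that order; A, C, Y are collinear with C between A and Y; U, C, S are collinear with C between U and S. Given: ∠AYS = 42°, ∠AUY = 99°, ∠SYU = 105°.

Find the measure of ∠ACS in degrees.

∠ACS = 60°

1. ∠AUS = 42°  [same arc AS]
2. ∠ASY = 81°  [cyclic AUYS, opposite ∠U+∠S]
3. ∠SAU = 75°  [cyclic AUYS, opposite ∠A+∠Y]
4. ∠ASU = 63°  [△AUS]
5. ∠SAY = 57°  [△AYS]
6. ∠ACS = 60°  [△ACS]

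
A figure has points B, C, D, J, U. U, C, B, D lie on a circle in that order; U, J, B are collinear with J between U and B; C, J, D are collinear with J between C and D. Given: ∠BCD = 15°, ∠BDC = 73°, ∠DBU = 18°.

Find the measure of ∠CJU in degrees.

∠CJU = 89°

1. ∠BUC = 73°  [same arc CB]
2. ∠DCU = 18°  [same arc UD]
3. ∠CJU = 89°  [△UJC]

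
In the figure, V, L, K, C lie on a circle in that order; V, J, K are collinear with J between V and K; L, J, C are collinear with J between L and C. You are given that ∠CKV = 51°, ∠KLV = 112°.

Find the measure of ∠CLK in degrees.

1. ∠KCV = 68°  [cyclic VLKC, opposite ∠L+∠C]
2. ∠CVK = 61°  [△VKC]
3. ∠CLK = 61°  [same arc KC]

∠CLK = 61°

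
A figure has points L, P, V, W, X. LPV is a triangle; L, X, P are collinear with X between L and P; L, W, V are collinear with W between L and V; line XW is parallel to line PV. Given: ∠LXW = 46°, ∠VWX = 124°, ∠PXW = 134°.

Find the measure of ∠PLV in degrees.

1. ∠LWX = 56°  [linear pair at W on LV]
2. ∠WLX = 78°  [△LXW]
3. ∠PLV = 78°  [X on LP, W on LV]

∠PLV = 78°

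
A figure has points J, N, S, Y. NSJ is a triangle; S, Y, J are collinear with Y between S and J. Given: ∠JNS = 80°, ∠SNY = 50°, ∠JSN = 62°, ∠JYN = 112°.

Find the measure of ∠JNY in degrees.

∠JNY = 30°

1. ∠NJS = 38°  [△NSJ]
2. ∠NJY = 38°  [Y on ray JS]
3. ∠JNY = 30°  [△NYJ]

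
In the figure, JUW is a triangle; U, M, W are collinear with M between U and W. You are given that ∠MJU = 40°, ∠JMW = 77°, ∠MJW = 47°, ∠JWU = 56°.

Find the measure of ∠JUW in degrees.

1. ∠JMU = 103°  [linear pair at M on UW]
2. ∠JUM = 37°  [△JUM]
3. ∠JUW = 37°  [M on ray UW]

∠JUW = 37°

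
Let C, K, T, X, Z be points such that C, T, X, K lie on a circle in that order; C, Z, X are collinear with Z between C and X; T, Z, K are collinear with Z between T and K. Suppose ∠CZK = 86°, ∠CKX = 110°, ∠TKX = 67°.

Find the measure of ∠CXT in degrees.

1. ∠CTX = 70°  [cyclic CTXK, opposite ∠T+∠K]
2. ∠TCX = 67°  [same arc TX]
3. ∠CXT = 43°  [△CTX]

∠CXT = 43°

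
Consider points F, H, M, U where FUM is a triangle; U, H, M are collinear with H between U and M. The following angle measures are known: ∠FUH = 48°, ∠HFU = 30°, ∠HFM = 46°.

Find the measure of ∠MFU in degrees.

1. ∠FHU = 102°  [△FUH]
2. ∠FUM = 48°  [H on ray UM]
3. ∠FHM = 78°  [linear pair at H on UM]
4. ∠FMH = 56°  [△FHM]
5. ∠FMU = 56°  [H on ray MU]
6. ∠MFU = 76°  [△FUM]

∠MFU = 76°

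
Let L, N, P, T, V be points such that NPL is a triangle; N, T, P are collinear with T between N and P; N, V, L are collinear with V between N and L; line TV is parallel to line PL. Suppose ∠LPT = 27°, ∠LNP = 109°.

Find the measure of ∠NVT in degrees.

1. ∠LPN = 27°  [T on ray PN]
2. ∠NLP = 44°  [△NPL]
3. ∠NVT = 44°  [TV∥PL, corresponding at V]

∠NVT = 44°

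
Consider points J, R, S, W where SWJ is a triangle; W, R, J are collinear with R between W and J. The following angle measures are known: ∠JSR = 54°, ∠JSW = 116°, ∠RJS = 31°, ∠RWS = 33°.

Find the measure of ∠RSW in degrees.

1. ∠JRS = 95°  [△SRJ]
2. ∠SRW = 85°  [linear pair at R on WJ]
3. ∠RSW = 62°  [△SWR]

∠RSW = 62°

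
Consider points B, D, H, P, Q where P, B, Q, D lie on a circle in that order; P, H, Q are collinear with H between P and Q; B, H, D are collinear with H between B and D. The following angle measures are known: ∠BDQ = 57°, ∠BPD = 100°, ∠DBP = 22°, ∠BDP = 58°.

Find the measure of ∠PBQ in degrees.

1. ∠BPQ = 57°  [same arc BQ]
2. ∠BQP = 58°  [same arc PB]
3. ∠PBQ = 65°  [△PBQ]

∠PBQ = 65°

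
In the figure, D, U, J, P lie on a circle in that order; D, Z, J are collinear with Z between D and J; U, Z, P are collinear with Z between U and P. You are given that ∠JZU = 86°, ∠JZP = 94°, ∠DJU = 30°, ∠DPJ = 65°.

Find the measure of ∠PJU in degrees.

∠PJU = 81°

1. ∠JUP = 64°  [△UZJ]
2. ∠DUJ = 115°  [cyclic DUJP, opposite ∠U+∠P]
3. ∠JDU = 35°  [△DUJ]
4. ∠JPU = 35°  [same arc UJ]
5. ∠PJU = 81°  [△UJP]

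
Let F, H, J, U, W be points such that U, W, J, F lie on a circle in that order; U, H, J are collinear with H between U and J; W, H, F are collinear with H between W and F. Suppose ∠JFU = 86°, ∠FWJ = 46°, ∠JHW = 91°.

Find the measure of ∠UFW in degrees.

1. ∠FUJ = 46°  [same arc JF]
2. ∠FHU = 91°  [vertical angles at H]
3. ∠UFW = 43°  [△UHF]

∠UFW = 43°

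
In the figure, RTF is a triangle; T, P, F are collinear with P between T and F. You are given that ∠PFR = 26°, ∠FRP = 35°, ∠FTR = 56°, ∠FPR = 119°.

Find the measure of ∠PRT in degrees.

1. ∠PTR = 56°  [P on ray TF]
2. ∠RPT = 61°  [linear pair at P on TF]
3. ∠PRT = 63°  [△RTP]

∠PRT = 63°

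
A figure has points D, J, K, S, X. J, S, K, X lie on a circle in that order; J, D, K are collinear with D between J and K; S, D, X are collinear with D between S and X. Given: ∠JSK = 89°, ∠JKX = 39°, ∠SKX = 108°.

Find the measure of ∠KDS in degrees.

1. ∠JXK = 91°  [cyclic JSKX, opposite ∠S+∠X]
2. ∠JSX = 39°  [same arc JX]
3. ∠KJX = 50°  [△JKX]
4. ∠SJX = 72°  [cyclic JSKX, opposite ∠J+∠K]
5. ∠JXS = 69°  [△JSX]
6. ∠KSX = 50°  [same arc KX]
7. ∠JKS = 69°  [same arc JS]
8. ∠KDS = 61°  [△SDK]

∠KDS = 61°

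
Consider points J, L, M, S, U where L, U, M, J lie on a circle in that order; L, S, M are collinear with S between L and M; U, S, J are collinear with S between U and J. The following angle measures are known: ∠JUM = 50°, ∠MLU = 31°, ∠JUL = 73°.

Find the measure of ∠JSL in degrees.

1. ∠MJU = 31°  [same arc UM]
2. ∠JML = 73°  [same arc LJ]
3. ∠JSM = 76°  [△MSJ]
4. ∠JSL = 104°  [linear pair at S on LM]

∠JSL = 104°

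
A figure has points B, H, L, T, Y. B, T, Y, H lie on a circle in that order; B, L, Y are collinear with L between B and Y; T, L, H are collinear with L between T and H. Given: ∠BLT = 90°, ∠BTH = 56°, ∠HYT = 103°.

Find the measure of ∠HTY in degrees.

∠HTY = 43°

1. ∠HLY = 90°  [vertical angles at L]
2. ∠BYH = 56°  [same arc BH]
3. ∠THY = 34°  [△YLH]
4. ∠HTY = 43°  [△TYH]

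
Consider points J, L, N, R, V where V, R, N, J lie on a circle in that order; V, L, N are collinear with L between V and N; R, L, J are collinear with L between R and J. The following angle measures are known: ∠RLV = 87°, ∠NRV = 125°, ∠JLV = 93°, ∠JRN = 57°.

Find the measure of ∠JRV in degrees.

∠JRV = 68°

1. ∠NJV = 55°  [cyclic VRNJ, opposite ∠R+∠J]
2. ∠JVN = 57°  [same arc NJ]
3. ∠JNV = 68°  [△VNJ]
4. ∠JRV = 68°  [same arc VJ]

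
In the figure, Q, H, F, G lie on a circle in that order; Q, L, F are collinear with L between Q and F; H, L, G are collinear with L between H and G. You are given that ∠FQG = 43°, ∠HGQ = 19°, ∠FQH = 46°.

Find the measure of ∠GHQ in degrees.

1. ∠GLQ = 118°  [△QLG]
2. ∠FGH = 46°  [same arc HF]
3. ∠FLG = 62°  [linear pair at L on QF]
4. ∠GFQ = 72°  [△FLG]
5. ∠GHQ = 72°  [same arc QG]

∠GHQ = 72°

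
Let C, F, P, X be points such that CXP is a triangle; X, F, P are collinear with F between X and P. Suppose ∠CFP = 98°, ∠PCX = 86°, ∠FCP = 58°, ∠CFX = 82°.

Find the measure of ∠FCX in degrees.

∠FCX = 28°

1. ∠CPF = 24°  [△CFP]
2. ∠CPX = 24°  [F on ray PX]
3. ∠CXP = 70°  [△CXP]
4. ∠CXF = 70°  [F on ray XP]
5. ∠FCX = 28°  [△CXF]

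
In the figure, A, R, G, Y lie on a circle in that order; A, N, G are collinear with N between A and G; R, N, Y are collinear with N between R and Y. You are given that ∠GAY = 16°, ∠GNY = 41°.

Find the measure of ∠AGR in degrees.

∠AGR = 25°

1. ∠GRY = 16°  [same arc GY]
2. ∠ANR = 41°  [vertical angles at N]
3. ∠GNR = 139°  [linear pair at N on AG]
4. ∠AGR = 25°  [△RNG]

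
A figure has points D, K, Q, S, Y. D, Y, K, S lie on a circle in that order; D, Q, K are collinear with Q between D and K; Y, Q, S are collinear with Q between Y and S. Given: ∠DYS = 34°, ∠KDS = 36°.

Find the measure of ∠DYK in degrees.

∠DYK = 70°

1. ∠DKS = 34°  [same arc DS]
2. ∠DSK = 110°  [△DKS]
3. ∠DYK = 70°  [cyclic DYKS, opposite ∠Y+∠S]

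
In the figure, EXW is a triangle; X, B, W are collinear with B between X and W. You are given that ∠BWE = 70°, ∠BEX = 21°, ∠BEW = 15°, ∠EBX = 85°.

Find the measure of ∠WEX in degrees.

1. ∠EWX = 70°  [B on ray WX]
2. ∠BXE = 74°  [△EXB]
3. ∠EXW = 74°  [B on ray XW]
4. ∠WEX = 36°  [△EXW]

∠WEX = 36°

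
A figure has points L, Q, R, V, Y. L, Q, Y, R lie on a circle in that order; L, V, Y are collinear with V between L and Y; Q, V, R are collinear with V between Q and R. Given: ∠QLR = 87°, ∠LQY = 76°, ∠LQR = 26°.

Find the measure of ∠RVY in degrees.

∠RVY = 117°

1. ∠LRQ = 67°  [△LQR]
2. ∠LRY = 104°  [cyclic LQYR, opposite ∠Q+∠R]
3. ∠LYR = 26°  [same arc LR]
4. ∠RLY = 50°  [△LYR]
5. ∠LVR = 63°  [△LVR]
6. ∠RVY = 117°  [linear pair at V on LY]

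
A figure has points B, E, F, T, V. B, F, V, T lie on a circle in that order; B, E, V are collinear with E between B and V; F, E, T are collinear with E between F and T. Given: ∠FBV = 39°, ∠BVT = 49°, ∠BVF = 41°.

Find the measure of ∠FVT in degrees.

1. ∠BFT = 49°  [same arc BT]
2. ∠BTF = 41°  [same arc BF]
3. ∠FBT = 90°  [△BFT]
4. ∠FVT = 90°  [cyclic BFVT, opposite ∠B+∠V]

∠FVT = 90°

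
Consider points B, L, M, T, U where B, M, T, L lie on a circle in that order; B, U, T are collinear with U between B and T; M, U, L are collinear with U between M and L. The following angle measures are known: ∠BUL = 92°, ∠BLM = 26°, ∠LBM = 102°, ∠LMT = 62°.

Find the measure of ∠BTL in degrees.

∠BTL = 52°

1. ∠LUT = 88°  [linear pair at U on BT]
2. ∠LTM = 78°  [cyclic BMTL, opposite ∠B+∠T]
3. ∠MLT = 40°  [△MTL]
4. ∠BTL = 52°  [△TUL]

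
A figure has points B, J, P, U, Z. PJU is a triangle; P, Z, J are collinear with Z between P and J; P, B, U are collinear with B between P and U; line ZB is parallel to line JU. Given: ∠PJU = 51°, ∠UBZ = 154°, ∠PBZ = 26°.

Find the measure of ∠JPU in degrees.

∠JPU = 103°

1. ∠BZP = 51°  [ZB∥JU, corresponding at Z]
2. ∠BPZ = 103°  [△PZB]
3. ∠JPU = 103°  [Z on PJ, B on PU]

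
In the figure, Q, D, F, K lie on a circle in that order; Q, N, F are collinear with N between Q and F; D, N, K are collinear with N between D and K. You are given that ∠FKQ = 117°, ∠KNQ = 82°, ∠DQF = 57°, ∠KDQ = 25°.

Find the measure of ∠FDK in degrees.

1. ∠FDQ = 63°  [cyclic QDFK, opposite ∠D+∠K]
2. ∠DNF = 82°  [vertical angles at N]
3. ∠DFQ = 60°  [△QDF]
4. ∠FDK = 38°  [△DNF]

∠FDK = 38°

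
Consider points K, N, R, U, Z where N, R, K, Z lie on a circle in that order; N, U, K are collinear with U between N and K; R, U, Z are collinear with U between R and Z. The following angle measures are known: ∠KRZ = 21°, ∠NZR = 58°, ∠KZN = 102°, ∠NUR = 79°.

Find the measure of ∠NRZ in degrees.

1. ∠KNZ = 21°  [same arc KZ]
2. ∠NKZ = 57°  [△NKZ]
3. ∠NRZ = 57°  [same arc NZ]

∠NRZ = 57°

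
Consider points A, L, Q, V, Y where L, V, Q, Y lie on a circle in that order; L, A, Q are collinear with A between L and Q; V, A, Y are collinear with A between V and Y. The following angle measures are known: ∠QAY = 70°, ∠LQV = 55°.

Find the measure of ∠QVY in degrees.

1. ∠LAV = 70°  [vertical angles at A]
2. ∠QAV = 110°  [linear pair at A on LQ]
3. ∠QVY = 15°  [△VAQ]

∠QVY = 15°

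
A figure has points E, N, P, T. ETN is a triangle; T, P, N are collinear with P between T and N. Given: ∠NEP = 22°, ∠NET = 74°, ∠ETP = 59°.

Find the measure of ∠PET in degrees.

∠PET = 52°

1. ∠ETN = 59°  [P on ray TN]
2. ∠ENT = 47°  [△ETN]
3. ∠ENP = 47°  [P on ray NT]
4. ∠EPN = 111°  [△EPN]
5. ∠EPT = 69°  [linear pair at P on TN]
6. ∠PET = 52°  [△ETP]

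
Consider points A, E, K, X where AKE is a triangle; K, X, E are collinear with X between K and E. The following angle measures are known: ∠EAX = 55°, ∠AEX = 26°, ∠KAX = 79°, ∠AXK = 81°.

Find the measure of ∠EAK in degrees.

∠EAK = 134°

1. ∠AEK = 26°  [X on ray EK]
2. ∠AKX = 20°  [△AKX]
3. ∠AKE = 20°  [X on ray KE]
4. ∠EAK = 134°  [△AKE]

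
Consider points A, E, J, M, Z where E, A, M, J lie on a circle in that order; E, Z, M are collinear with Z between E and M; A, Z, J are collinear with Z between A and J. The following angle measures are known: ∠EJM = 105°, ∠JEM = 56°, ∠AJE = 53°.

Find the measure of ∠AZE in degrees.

1. ∠EAM = 75°  [cyclic EAMJ, opposite ∠A+∠J]
2. ∠EMJ = 19°  [△EMJ]
3. ∠AME = 53°  [same arc EA]
4. ∠AEM = 52°  [△EAM]
5. ∠EAJ = 19°  [same arc EJ]
6. ∠AZE = 109°  [△EZA]

∠AZE = 109°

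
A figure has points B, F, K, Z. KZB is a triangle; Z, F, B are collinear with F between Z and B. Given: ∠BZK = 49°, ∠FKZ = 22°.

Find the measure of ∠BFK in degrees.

∠BFK = 71°

1. ∠FZK = 49°  [F on ray ZB]
2. ∠KFZ = 109°  [△KZF]
3. ∠BFK = 71°  [linear pair at F on ZB]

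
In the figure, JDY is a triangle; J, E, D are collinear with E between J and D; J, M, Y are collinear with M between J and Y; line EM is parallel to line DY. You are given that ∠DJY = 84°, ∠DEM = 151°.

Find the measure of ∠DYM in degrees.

1. ∠EJM = 84°  [E on JD, M on JY]
2. ∠JEM = 29°  [linear pair at E on JD]
3. ∠EMJ = 67°  [△JEM]
4. ∠EMY = 113°  [linear pair at M on JY]
5. ∠DYM = 67°  [EM∥DY, co-interior at Y–M]

∠DYM = 67°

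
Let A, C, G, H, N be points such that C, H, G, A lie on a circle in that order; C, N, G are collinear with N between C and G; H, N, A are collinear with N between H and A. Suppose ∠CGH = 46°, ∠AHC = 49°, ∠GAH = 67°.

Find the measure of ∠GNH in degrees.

∠GNH = 116°

1. ∠GCH = 67°  [same arc HG]
2. ∠CNH = 64°  [△CNH]
3. ∠GNH = 116°  [linear pair at N on CG]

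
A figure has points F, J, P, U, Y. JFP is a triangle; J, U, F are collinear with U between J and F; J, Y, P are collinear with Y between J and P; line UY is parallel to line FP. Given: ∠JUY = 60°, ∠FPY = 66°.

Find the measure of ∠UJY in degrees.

∠UJY = 54°

1. ∠JFP = 60°  [UY∥FP, corresponding at U]
2. ∠FPJ = 66°  [Y on ray PJ]
3. ∠FJP = 54°  [△JFP]
4. ∠UJY = 54°  [U on JF, Y on JP]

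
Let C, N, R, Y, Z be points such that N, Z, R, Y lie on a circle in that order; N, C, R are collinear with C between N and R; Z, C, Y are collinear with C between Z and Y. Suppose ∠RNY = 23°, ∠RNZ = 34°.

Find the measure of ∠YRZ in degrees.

∠YRZ = 123°

1. ∠RZY = 23°  [same arc RY]
2. ∠RYZ = 34°  [same arc ZR]
3. ∠YRZ = 123°  [△ZRY]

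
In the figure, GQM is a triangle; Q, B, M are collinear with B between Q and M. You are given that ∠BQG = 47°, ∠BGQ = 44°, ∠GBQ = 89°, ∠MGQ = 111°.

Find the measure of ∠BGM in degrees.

1. ∠GQM = 47°  [B on ray QM]
2. ∠GBM = 91°  [linear pair at B on QM]
3. ∠GMQ = 22°  [△GQM]
4. ∠BMG = 22°  [B on ray MQ]
5. ∠BGM = 67°  [△GBM]

∠BGM = 67°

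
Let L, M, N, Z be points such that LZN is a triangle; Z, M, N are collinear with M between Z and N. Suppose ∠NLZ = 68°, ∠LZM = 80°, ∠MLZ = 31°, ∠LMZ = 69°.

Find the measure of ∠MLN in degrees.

∠MLN = 37°

1. ∠LZN = 80°  [M on ray ZN]
2. ∠LMN = 111°  [linear pair at M on ZN]
3. ∠LNZ = 32°  [△LZN]
4. ∠LNM = 32°  [M on ray NZ]
5. ∠MLN = 37°  [△LMN]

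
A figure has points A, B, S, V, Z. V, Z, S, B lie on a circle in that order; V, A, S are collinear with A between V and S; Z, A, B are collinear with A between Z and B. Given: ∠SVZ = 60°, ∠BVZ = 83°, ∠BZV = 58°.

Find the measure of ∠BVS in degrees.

∠BVS = 23°

1. ∠SBZ = 60°  [same arc ZS]
2. ∠BSZ = 97°  [cyclic VZSB, opposite ∠V+∠S]
3. ∠BZS = 23°  [△ZSB]
4. ∠BVS = 23°  [same arc SB]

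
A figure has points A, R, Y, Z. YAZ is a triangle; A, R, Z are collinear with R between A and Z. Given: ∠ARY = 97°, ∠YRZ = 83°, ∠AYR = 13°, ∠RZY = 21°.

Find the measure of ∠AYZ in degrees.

∠AYZ = 89°

1. ∠RAY = 70°  [△YAR]
2. ∠AZY = 21°  [R on ray ZA]
3. ∠YAZ = 70°  [R on ray AZ]
4. ∠AYZ = 89°  [△YAZ]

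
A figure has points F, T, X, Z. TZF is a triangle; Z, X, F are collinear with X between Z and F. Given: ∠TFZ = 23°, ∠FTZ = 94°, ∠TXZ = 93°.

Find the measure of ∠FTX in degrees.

∠FTX = 70°

1. ∠TFX = 23°  [X on ray FZ]
2. ∠FXT = 87°  [linear pair at X on ZF]
3. ∠FTX = 70°  [△TXF]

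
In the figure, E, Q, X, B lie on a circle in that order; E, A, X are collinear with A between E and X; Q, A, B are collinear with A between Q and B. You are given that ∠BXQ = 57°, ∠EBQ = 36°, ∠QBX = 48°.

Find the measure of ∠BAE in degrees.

∠BAE = 69°

1. ∠BQX = 75°  [△QXB]
2. ∠BEX = 75°  [same arc XB]
3. ∠BAE = 69°  [△EAB]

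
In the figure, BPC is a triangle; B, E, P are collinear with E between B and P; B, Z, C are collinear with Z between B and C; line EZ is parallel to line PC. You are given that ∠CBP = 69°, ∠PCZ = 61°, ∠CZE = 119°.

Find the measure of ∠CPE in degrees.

∠CPE = 50°

1. ∠BCP = 61°  [Z on ray CB]
2. ∠BPC = 50°  [△BPC]
3. ∠CPE = 50°  [E on ray PB]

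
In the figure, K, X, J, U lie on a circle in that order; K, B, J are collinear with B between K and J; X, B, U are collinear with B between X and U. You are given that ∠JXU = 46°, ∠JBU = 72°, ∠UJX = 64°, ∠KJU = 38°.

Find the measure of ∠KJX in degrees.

1. ∠JKU = 46°  [same arc JU]
2. ∠KBU = 108°  [linear pair at B on KJ]
3. ∠KUX = 26°  [△KBU]
4. ∠KJX = 26°  [same arc KX]

∠KJX = 26°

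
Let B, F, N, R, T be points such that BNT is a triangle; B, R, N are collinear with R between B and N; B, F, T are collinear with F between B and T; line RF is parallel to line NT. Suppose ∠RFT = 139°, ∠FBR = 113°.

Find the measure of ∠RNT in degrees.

1. ∠BFR = 41°  [linear pair at F on BT]
2. ∠BRF = 26°  [△BRF]
3. ∠FRN = 154°  [linear pair at R on BN]
4. ∠RNT = 26°  [RF∥NT, co-interior at N–R]

∠RNT = 26°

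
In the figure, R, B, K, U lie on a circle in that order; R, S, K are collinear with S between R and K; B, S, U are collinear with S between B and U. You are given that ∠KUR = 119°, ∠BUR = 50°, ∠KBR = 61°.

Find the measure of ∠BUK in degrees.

1. ∠BKR = 50°  [same arc RB]
2. ∠BRK = 69°  [△RBK]
3. ∠BUK = 69°  [same arc BK]

∠BUK = 69°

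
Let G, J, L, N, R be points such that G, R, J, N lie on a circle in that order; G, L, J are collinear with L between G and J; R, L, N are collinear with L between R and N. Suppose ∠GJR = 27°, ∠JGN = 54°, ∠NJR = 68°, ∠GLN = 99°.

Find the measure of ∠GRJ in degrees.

∠GRJ = 95°

1. ∠JRN = 54°  [same arc JN]
2. ∠JNR = 58°  [△RJN]
3. ∠JGR = 58°  [same arc RJ]
4. ∠GRJ = 95°  [△GRJ]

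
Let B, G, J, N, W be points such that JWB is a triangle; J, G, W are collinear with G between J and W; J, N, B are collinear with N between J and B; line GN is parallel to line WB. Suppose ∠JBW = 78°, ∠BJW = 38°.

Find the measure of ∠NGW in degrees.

1. ∠BWJ = 64°  [△JWB]
2. ∠JGN = 64°  [GN∥WB, corresponding at G]
3. ∠NGW = 116°  [linear pair at G on JW]

∠NGW = 116°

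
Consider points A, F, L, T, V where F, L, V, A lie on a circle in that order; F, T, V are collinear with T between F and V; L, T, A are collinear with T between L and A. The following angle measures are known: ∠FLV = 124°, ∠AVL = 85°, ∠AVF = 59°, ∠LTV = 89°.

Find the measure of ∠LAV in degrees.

1. ∠ALF = 59°  [same arc FA]
2. ∠FTL = 91°  [linear pair at T on FV]
3. ∠LFV = 30°  [△FTL]
4. ∠LAV = 30°  [same arc LV]

∠LAV = 30°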